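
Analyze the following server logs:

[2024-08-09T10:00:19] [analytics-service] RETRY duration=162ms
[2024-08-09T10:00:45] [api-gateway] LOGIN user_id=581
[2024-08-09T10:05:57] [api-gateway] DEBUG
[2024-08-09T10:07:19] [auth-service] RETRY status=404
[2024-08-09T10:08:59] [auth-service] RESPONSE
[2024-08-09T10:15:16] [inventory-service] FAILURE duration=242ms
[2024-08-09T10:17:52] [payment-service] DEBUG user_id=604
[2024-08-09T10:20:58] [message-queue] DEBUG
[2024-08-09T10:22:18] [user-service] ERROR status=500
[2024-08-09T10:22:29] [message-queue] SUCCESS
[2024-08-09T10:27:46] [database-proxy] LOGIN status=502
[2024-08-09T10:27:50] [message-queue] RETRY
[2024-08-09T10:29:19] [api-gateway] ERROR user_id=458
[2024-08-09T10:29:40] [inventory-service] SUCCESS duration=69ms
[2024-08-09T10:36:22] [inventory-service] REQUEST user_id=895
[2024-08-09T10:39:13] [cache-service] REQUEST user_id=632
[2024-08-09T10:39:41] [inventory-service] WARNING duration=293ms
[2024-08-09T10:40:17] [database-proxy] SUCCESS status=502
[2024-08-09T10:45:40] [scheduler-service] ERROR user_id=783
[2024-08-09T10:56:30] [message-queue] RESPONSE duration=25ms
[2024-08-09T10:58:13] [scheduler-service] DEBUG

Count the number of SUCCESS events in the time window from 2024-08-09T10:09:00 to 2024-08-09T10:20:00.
0

To count events in the time window:

1. Window boundaries: 2024-08-09T10:09:00 to 2024-08-09T10:20:00
2. Filter for SUCCESS events within this window
3. Count matching events: 0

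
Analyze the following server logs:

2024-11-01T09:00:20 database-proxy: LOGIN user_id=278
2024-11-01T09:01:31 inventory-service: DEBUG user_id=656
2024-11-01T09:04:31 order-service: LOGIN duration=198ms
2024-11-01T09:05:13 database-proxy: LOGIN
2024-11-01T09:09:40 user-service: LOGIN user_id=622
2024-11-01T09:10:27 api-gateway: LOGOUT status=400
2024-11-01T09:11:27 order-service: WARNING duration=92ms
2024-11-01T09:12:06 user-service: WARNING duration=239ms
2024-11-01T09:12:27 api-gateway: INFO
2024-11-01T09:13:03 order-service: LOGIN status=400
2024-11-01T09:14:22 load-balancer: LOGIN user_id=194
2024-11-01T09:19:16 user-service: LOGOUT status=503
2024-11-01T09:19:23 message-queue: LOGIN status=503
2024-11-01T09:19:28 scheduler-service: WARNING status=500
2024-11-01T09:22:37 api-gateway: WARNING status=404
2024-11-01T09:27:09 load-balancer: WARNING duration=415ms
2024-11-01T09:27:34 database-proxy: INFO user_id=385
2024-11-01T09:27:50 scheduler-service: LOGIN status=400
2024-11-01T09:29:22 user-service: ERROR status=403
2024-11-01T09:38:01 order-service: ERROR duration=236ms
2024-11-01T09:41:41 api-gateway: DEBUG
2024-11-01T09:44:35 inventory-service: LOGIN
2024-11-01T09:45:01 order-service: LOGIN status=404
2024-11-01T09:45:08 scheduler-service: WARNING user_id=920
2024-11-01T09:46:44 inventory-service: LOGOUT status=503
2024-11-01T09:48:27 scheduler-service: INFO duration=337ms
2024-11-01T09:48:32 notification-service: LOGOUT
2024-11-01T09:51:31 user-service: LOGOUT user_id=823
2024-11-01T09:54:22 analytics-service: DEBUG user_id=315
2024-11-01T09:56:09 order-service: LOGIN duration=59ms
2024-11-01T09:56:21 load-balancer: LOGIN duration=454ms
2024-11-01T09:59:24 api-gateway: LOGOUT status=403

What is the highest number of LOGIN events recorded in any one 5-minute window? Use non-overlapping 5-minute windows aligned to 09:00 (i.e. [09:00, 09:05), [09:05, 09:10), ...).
2

To find the burst window:

1. Divide the log period into non-overlapping 5-minute windows starting at 09:00
2. Count LOGIN events in each window
3. Find the window with maximum count
4. Maximum events in a window: 2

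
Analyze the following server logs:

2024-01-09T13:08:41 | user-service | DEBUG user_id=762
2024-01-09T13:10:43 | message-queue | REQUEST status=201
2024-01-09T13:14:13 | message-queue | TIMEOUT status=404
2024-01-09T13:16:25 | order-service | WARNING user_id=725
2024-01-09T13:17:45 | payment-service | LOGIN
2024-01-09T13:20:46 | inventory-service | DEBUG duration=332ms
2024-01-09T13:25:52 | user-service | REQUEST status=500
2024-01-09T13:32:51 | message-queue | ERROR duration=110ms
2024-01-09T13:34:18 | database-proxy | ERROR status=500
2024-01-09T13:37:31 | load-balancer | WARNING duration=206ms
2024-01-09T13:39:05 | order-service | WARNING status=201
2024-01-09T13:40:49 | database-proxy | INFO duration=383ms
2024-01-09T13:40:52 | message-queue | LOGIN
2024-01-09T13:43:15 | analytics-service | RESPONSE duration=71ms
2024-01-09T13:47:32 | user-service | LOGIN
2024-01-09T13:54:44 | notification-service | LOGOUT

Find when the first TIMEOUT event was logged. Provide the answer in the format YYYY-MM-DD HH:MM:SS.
2024-01-09 13:14:13

To find the first event:

1. Filter for all TIMEOUT events
2. Sort by timestamp
3. Select the first one
4. Timestamp: 2024-01-09 13:14:13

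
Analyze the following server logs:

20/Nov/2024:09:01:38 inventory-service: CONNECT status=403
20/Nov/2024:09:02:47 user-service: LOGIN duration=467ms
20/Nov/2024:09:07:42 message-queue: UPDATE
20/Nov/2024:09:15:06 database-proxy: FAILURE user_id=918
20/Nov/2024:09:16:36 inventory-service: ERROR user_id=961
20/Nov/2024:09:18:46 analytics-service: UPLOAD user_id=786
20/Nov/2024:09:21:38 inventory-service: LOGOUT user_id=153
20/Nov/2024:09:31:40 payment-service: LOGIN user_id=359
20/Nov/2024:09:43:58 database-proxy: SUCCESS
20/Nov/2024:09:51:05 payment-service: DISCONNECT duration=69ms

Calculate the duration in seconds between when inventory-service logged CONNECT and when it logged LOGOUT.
1200

To find the time between events:

1. Locate the first CONNECT event for inventory-service: 20/Nov/2024:09:01:38
2. Locate the first LOGOUT event for inventory-service: 20/Nov/2024:09:21:38
3. Calculate the difference: 20/Nov/2024:09:21:38 - 20/Nov/2024:09:01:38 = 1200 seconds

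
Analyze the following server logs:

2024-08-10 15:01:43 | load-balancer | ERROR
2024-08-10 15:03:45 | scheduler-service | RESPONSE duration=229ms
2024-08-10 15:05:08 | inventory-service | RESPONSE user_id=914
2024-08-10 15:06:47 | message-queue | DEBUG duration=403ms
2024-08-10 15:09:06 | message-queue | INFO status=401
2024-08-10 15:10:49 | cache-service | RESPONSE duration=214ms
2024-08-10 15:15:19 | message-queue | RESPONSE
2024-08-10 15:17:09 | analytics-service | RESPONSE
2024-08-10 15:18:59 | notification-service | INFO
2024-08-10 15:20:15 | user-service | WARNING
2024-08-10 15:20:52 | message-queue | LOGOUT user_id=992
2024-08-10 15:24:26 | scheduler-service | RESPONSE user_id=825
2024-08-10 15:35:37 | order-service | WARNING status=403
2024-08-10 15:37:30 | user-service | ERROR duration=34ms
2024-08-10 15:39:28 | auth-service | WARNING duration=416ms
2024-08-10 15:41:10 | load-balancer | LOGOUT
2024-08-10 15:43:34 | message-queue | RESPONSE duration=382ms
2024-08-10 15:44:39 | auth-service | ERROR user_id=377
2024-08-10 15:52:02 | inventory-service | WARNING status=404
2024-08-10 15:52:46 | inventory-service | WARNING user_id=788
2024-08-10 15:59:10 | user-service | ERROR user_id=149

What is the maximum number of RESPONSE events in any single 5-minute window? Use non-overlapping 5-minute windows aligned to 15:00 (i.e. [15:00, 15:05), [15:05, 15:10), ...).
2

To find the burst window:

1. Divide the log period into non-overlapping 5-minute windows starting at 15:00
2. Count RESPONSE events in each window
3. Find the window with maximum count
4. Maximum events in a window: 2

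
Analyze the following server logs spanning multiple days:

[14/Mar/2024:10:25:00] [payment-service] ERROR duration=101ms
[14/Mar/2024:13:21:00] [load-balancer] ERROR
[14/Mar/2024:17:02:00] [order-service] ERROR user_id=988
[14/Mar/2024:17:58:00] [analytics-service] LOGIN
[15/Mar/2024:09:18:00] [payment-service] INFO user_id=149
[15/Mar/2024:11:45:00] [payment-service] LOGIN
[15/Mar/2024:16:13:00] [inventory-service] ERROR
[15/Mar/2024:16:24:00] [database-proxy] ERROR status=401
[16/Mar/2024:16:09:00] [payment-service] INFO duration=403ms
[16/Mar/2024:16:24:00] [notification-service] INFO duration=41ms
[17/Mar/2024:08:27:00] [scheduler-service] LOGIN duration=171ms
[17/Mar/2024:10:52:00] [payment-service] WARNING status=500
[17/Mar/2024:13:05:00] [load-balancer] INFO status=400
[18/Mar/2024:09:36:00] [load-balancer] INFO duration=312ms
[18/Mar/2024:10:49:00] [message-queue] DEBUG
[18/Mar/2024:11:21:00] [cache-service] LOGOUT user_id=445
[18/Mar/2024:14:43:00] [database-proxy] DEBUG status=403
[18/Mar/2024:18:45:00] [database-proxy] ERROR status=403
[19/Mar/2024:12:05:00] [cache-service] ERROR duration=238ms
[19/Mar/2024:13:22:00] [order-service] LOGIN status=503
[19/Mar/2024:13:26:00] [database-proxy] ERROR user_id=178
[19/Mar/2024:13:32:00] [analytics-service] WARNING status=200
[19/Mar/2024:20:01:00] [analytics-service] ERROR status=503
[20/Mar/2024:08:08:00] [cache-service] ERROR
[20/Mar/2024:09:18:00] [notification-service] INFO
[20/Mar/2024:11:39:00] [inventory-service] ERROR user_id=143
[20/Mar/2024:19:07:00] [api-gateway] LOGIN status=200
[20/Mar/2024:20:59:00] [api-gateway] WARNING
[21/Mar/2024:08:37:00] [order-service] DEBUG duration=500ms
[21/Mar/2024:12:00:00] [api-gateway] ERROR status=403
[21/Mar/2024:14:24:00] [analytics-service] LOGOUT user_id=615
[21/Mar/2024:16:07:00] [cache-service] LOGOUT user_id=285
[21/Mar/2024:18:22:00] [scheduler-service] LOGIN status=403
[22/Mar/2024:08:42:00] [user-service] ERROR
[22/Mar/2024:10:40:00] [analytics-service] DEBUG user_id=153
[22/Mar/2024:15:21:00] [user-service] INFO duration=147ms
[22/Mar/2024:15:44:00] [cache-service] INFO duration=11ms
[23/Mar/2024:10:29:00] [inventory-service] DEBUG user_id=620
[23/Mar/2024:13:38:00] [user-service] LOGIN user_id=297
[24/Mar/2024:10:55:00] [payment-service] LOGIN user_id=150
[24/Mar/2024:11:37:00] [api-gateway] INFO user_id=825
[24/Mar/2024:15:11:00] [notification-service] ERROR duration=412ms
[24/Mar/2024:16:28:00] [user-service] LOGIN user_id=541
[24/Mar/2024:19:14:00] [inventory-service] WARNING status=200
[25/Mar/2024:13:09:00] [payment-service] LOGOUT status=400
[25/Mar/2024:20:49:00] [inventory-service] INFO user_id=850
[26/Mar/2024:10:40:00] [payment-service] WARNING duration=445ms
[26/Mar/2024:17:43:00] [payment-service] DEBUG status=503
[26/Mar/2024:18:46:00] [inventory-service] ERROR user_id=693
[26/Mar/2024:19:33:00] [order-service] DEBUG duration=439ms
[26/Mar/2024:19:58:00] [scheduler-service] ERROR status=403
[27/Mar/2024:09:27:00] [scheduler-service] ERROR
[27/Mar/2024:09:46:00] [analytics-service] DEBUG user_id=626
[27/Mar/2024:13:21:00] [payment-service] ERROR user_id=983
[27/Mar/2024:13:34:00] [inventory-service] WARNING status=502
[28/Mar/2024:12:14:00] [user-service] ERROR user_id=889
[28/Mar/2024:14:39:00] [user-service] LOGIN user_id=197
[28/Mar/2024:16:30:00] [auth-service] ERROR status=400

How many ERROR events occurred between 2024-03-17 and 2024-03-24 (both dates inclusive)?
9

To filter by date range:

1. Date range: 2024-03-17 through 2024-03-24, both dates inclusive
2. Filter for ERROR events whose date falls in this range
3. Count matching events: 9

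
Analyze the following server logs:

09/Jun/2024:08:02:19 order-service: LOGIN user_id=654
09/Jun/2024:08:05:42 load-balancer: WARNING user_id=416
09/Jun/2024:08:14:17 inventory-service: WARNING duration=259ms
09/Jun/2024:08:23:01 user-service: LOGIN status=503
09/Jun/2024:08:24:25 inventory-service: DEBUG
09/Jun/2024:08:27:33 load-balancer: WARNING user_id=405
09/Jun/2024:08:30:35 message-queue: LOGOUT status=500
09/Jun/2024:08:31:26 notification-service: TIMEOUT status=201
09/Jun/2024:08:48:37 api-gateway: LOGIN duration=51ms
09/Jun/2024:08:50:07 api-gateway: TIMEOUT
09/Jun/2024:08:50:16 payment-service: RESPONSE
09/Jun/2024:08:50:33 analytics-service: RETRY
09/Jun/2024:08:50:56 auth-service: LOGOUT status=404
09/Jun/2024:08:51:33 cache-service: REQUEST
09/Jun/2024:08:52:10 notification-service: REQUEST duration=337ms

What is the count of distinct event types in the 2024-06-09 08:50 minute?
4

To count unique event types:

1. Filter events in the minute starting at 2024-06-09 08:50
2. Extract event types from matching entries
3. Count unique types: 4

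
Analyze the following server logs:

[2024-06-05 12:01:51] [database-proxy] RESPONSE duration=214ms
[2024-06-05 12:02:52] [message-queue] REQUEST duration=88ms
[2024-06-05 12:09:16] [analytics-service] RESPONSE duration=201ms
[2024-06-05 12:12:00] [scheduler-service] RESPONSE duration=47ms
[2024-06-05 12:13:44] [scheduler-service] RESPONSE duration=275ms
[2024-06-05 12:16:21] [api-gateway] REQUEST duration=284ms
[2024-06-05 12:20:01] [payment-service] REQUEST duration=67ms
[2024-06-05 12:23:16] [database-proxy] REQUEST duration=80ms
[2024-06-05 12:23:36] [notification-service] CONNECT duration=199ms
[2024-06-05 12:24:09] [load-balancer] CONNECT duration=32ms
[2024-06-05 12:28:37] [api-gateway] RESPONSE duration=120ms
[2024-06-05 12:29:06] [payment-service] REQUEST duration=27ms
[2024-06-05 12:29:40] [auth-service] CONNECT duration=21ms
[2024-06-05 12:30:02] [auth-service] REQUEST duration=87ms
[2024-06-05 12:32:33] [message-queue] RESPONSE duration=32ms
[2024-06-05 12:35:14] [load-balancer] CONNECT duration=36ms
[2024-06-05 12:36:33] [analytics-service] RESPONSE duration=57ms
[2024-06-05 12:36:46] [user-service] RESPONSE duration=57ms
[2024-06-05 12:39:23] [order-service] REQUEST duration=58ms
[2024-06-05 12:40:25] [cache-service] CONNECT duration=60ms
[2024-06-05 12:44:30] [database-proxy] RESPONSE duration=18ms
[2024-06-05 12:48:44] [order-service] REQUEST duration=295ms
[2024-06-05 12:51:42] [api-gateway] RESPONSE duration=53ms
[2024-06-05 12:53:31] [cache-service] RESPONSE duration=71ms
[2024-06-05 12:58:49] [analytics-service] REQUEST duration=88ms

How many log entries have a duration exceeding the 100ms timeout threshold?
7

To count timeouts:

1. Threshold: 100ms
2. Extract duration from each log entry
3. Count entries where duration > 100
4. Timeout count: 7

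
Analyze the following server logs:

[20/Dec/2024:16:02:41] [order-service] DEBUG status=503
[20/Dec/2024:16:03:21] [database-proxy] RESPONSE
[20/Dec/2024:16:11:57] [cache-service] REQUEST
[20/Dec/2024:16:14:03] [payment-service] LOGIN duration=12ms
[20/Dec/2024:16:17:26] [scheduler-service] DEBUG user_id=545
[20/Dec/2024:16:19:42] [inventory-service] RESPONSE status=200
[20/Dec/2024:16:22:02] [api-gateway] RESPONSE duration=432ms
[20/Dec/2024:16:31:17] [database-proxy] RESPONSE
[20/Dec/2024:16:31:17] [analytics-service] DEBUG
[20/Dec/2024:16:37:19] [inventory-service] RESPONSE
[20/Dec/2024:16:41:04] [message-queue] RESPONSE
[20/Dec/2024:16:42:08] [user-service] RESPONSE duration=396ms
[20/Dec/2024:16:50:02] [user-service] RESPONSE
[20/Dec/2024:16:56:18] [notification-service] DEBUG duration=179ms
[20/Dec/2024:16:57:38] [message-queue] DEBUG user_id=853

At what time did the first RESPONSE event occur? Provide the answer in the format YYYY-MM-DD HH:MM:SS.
2024-12-20 16:03:21

To find the first event:

1. Filter for all RESPONSE events
2. Sort by timestamp
3. Select the first one
4. Timestamp: 2024-12-20 16:03:21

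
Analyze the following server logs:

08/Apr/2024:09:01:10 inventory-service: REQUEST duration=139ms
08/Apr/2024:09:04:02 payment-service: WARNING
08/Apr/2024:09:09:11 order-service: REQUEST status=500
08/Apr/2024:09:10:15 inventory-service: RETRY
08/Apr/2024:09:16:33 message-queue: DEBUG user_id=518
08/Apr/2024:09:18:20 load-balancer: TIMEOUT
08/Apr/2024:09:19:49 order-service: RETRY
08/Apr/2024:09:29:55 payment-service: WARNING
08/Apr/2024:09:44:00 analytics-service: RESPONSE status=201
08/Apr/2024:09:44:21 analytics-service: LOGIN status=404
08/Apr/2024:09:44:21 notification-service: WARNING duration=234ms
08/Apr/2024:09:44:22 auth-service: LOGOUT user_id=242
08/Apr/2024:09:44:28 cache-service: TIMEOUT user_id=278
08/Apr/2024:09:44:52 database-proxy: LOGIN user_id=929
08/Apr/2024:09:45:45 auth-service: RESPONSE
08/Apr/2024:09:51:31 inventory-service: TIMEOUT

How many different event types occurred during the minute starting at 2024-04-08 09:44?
5

To count unique event types:

1. Filter events in the minute starting at 2024-04-08 09:44
2. Extract event types from matching entries
3. Count unique types: 5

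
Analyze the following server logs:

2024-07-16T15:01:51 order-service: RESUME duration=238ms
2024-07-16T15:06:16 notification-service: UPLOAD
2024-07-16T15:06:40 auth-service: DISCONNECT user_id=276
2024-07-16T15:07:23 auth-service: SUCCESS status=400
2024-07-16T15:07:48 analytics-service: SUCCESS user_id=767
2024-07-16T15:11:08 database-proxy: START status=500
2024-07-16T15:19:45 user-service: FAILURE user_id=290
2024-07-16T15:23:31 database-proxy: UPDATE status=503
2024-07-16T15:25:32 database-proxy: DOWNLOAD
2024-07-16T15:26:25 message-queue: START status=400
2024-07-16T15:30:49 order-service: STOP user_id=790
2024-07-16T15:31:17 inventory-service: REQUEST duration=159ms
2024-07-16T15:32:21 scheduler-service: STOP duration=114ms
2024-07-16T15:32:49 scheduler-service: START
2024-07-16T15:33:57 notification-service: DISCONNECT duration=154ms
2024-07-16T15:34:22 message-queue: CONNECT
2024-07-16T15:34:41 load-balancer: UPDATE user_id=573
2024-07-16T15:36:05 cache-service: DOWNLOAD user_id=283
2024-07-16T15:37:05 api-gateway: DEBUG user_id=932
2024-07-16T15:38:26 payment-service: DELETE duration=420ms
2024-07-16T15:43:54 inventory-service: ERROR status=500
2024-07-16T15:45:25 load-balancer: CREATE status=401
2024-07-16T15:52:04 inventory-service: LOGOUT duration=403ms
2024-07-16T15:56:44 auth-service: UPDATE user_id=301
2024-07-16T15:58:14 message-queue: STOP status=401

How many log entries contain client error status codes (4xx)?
4

To find matching entries:

1. Pattern to match: client error status codes (4xx)
2. Scan each log entry for the pattern
3. Count matches: 4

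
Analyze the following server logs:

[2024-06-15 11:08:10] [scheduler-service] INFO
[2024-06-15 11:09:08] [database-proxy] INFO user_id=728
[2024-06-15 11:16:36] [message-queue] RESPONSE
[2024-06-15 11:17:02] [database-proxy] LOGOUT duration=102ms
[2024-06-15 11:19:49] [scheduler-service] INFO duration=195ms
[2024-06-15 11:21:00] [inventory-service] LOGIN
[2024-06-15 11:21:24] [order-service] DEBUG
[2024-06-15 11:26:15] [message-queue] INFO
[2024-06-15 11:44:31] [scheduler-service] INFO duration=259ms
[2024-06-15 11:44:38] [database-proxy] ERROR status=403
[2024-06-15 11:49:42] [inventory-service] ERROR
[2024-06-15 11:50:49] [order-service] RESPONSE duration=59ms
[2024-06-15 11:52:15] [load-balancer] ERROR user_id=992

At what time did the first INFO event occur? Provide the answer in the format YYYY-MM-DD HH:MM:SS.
2024-06-15 11:08:10

To find the first event:

1. Filter for all INFO events
2. Sort by timestamp
3. Select the first one
4. Timestamp: 2024-06-15 11:08:10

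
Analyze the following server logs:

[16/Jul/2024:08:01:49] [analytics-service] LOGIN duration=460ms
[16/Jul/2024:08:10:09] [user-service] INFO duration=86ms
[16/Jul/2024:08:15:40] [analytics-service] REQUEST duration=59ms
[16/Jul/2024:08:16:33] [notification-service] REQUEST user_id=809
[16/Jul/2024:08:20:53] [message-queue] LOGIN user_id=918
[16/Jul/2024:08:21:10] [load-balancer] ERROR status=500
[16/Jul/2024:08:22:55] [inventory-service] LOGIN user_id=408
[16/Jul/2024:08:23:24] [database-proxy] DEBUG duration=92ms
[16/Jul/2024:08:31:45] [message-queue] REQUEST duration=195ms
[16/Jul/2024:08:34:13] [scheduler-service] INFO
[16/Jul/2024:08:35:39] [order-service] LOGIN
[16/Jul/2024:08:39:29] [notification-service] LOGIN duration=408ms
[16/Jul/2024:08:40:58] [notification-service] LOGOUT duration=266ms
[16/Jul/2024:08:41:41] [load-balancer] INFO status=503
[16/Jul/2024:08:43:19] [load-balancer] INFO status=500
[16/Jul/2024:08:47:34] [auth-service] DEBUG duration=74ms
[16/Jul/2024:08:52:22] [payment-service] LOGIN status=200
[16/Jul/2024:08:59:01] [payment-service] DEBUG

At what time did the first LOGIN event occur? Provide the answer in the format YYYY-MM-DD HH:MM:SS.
2024-07-16 08:01:49

To find the first event:

1. Filter for all LOGIN events
2. Sort by timestamp
3. Select the first one
4. Timestamp: 2024-07-16 08:01:49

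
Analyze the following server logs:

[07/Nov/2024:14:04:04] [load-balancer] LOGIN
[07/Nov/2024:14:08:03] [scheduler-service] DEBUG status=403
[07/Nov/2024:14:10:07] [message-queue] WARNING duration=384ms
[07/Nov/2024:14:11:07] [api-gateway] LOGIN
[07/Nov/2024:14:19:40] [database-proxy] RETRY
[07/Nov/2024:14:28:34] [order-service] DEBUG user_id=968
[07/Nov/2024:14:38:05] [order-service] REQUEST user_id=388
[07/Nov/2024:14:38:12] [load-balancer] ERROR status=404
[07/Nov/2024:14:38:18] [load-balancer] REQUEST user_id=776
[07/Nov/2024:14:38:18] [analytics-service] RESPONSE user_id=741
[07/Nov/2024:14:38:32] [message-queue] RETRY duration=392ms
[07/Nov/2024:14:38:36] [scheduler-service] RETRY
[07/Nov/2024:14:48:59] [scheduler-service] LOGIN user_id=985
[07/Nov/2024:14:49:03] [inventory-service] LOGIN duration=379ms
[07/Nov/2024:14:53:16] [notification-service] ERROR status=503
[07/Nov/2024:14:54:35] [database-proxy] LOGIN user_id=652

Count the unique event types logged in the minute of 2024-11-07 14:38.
4

To count unique event types:

1. Filter events in the minute starting at 2024-11-07 14:38
2. Extract event types from matching entries
3. Count unique types: 4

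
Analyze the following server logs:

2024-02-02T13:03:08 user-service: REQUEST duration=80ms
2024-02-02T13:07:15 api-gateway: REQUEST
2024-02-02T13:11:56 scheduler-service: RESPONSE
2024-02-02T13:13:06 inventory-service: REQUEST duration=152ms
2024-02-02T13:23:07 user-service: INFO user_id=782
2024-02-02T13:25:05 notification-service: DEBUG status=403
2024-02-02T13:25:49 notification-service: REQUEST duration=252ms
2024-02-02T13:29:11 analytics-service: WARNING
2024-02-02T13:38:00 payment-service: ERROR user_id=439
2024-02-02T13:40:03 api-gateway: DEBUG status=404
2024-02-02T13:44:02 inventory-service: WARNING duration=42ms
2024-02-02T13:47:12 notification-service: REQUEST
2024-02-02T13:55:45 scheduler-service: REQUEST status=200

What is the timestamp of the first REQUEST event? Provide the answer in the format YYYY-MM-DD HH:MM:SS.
2024-02-02 13:03:08

To find the first event:

1. Filter for all REQUEST events
2. Sort by timestamp
3. Select the first one
4. Timestamp: 2024-02-02 13:03:08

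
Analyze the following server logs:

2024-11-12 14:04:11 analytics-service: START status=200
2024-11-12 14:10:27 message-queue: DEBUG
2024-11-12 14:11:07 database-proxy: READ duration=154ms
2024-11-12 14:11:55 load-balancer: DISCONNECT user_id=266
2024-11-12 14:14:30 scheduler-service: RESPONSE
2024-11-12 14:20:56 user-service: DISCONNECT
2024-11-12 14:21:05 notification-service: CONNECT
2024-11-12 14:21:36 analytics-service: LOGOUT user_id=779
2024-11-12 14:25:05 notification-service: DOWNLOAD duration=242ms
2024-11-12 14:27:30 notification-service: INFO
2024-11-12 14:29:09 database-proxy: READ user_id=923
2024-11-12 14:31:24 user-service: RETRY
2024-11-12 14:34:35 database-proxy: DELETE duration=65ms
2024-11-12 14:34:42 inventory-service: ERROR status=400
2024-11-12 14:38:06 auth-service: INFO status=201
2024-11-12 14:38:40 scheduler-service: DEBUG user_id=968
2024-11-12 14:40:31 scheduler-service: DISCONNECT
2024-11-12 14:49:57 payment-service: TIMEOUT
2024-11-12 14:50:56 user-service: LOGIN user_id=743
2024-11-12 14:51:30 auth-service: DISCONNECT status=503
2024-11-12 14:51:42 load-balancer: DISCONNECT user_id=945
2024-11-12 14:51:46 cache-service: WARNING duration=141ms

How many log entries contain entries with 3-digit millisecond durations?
3

To find matching entries:

1. Pattern to match: entries with 3-digit millisecond durations
2. Scan each log entry for the pattern
3. Count matches: 3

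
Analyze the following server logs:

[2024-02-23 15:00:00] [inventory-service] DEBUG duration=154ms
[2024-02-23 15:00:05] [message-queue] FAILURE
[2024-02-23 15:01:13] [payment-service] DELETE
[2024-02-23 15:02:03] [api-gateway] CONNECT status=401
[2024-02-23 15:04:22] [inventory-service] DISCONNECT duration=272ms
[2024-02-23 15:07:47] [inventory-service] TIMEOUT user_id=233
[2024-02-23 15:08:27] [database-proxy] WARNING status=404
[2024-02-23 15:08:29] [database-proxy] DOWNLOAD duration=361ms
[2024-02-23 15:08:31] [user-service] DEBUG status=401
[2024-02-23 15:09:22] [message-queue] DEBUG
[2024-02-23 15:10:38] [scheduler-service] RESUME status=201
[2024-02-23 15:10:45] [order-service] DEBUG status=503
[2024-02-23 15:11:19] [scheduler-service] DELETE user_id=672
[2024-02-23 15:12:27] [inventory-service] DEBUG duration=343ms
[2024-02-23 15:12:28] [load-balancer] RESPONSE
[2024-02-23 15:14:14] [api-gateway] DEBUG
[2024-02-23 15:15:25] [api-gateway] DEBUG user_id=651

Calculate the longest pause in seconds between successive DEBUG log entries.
511

To find the longest gap:

1. Extract all DEBUG events in chronological order
2. Calculate time differences between consecutive events
3. Find the maximum difference
4. Longest gap: 511 seconds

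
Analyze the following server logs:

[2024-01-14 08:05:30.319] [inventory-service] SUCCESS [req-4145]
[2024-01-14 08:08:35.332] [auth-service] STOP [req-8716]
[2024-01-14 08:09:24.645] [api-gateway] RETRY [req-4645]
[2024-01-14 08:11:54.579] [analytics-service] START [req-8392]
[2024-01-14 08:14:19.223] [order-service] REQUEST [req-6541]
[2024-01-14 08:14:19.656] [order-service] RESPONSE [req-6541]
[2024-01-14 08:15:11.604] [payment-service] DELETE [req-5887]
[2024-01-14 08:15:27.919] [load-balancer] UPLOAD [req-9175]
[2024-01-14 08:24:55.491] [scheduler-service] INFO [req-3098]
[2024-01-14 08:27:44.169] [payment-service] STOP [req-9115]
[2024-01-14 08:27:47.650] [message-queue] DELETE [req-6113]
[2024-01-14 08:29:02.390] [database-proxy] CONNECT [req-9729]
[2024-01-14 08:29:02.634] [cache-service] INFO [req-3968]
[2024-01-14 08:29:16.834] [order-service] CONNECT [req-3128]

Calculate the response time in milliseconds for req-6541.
433

To calculate latency:

1. Find REQUEST with id req-6541: 2024-01-14 08:14:19.223
2. Find RESPONSE with id req-6541: 2024-01-14 08:14:19.656
3. Latency: 2024-01-14 08:14:19.656 - 2024-01-14 08:14:19.223 = 433ms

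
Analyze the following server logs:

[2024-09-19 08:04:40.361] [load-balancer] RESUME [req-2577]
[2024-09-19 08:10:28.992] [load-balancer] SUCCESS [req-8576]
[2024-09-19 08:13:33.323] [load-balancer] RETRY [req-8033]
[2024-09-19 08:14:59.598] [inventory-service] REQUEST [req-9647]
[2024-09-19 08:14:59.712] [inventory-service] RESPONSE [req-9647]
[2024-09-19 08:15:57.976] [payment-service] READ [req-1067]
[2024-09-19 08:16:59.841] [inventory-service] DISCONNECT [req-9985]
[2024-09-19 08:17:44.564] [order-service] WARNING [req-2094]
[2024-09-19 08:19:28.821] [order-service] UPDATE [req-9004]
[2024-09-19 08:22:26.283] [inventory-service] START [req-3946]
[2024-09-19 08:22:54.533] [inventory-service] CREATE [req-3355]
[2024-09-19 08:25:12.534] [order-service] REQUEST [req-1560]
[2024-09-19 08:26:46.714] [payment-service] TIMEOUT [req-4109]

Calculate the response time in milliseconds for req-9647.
114

To calculate latency:

1. Find REQUEST with id req-9647: 2024-09-19 08:14:59.598
2. Find RESPONSE with id req-9647: 2024-09-19 08:14:59.712
3. Latency: 2024-09-19 08:14:59.712 - 2024-09-19 08:14:59.598 = 114ms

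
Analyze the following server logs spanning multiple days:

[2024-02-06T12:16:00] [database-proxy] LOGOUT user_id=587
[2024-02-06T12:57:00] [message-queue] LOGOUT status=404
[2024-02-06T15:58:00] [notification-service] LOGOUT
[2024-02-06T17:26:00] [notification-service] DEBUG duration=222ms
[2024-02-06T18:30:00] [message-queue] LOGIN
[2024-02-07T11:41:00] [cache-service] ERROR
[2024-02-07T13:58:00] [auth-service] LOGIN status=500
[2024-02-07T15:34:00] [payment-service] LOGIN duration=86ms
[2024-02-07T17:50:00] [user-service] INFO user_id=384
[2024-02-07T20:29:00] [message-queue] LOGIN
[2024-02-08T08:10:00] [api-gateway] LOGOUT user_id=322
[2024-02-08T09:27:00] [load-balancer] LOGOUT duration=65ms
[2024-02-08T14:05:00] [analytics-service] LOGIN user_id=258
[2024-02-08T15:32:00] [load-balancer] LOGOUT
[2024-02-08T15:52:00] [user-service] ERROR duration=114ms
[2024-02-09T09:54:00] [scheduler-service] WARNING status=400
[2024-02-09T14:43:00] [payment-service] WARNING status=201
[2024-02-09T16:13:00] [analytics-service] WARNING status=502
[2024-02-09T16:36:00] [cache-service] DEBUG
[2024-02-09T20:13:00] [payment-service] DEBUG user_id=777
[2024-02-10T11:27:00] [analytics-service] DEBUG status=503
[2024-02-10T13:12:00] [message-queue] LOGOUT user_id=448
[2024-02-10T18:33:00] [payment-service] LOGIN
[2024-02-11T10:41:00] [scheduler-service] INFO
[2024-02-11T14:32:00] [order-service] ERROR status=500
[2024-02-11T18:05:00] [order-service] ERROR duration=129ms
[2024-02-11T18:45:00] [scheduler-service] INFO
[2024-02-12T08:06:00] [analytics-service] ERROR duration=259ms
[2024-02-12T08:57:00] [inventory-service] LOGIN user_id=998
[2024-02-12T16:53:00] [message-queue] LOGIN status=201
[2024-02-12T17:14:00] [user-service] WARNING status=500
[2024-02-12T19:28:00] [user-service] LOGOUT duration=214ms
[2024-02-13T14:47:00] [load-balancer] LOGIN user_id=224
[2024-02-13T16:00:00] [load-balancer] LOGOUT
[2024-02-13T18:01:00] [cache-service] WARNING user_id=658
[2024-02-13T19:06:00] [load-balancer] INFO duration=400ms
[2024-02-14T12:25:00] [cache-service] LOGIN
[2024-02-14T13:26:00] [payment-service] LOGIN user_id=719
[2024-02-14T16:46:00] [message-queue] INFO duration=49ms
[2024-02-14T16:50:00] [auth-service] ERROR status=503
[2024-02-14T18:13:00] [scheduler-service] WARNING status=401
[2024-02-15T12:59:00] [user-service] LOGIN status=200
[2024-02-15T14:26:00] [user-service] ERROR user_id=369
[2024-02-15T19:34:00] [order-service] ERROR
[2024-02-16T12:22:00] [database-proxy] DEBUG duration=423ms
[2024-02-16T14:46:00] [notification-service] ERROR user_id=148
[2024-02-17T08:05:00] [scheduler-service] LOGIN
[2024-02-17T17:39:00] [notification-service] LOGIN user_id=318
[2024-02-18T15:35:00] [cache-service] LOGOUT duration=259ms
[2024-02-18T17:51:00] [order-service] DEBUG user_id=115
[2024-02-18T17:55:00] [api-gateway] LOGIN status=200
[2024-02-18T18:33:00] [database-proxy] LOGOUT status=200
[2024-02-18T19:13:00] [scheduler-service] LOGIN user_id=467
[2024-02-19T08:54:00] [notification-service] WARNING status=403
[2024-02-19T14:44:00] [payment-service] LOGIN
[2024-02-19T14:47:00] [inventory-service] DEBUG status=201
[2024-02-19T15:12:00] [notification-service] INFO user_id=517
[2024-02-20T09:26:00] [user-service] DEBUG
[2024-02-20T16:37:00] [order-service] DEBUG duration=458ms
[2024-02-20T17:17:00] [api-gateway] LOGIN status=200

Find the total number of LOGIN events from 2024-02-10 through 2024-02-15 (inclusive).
7

To filter by date range:

1. Date range: 2024-02-10 through 2024-02-15, both dates inclusive
2. Filter for LOGIN events whose date falls in this range
3. Count matching events: 7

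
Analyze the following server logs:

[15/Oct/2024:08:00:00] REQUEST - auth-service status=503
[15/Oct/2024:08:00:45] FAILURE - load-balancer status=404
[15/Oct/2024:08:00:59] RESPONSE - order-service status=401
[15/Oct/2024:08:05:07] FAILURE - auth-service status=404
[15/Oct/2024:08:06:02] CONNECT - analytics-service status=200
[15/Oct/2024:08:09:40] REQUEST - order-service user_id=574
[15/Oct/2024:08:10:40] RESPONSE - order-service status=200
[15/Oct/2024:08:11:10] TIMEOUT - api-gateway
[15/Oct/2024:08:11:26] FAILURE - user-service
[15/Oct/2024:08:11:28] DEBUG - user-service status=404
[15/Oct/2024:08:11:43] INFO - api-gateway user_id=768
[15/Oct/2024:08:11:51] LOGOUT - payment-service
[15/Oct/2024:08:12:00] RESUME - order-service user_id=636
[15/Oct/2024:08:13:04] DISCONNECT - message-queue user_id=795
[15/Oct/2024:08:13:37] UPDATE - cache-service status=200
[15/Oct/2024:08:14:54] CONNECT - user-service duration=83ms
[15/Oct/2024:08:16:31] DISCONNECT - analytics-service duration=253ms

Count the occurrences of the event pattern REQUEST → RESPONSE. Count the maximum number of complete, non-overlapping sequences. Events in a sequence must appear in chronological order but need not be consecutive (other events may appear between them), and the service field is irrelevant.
2

To count sequences:

1. Look for pattern: REQUEST → RESPONSE
2. Greedily scan the log in chronological order, matching each sequence element in turn (ignoring service)
3. Each time the full pattern completes, increment the count and restart matching from the next event
4. Complete non-overlapping sequences found: 2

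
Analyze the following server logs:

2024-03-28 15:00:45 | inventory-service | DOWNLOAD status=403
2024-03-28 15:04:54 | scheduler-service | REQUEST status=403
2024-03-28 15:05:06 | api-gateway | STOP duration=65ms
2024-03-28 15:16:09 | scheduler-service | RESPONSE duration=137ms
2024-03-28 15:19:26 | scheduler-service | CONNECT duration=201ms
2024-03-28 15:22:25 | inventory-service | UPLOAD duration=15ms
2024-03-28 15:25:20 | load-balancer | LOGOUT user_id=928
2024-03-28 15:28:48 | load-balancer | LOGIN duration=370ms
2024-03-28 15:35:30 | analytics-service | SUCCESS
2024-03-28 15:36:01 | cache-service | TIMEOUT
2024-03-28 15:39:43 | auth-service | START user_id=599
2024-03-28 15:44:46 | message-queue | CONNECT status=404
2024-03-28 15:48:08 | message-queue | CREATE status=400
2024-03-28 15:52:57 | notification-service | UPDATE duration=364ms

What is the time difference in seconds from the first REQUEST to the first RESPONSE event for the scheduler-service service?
675

To find the time between events:

1. Locate the first REQUEST event for scheduler-service: 2024-03-28 15:04:54
2. Locate the first RESPONSE event for scheduler-service: 2024-03-28 15:16:09
3. Calculate the difference: 2024-03-28 15:16:09 - 2024-03-28 15:04:54 = 675 seconds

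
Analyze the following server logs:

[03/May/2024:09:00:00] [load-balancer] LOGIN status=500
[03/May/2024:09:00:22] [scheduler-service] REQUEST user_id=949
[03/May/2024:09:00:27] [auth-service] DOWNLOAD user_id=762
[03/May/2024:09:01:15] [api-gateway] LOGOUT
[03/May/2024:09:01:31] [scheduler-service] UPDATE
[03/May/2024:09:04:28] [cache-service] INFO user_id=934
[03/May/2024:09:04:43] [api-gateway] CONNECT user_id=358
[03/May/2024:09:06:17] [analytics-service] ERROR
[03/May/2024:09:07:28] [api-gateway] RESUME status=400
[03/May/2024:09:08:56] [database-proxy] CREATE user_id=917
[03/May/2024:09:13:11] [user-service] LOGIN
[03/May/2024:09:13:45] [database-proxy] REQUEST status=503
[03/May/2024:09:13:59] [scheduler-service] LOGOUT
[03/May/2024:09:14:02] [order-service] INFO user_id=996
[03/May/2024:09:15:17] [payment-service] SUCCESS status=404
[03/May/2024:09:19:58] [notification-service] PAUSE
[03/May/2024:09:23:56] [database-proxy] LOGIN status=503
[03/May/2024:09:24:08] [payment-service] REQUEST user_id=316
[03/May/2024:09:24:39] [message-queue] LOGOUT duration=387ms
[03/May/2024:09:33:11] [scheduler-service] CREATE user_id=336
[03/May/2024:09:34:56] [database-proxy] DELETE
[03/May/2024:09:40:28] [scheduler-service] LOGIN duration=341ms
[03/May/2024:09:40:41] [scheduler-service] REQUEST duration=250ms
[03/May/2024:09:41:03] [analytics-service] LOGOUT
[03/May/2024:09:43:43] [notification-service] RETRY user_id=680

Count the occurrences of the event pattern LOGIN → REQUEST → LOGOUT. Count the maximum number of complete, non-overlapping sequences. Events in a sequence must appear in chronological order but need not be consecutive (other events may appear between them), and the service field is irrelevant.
4

To count sequences:

1. Look for pattern: LOGIN → REQUEST → LOGOUT
2. Greedily scan the log in chronological order, matching each sequence element in turn (ignoring service)
3. Each time the full pattern completes, increment the count and restart matching from the next event
4. Complete non-overlapping sequences found: 4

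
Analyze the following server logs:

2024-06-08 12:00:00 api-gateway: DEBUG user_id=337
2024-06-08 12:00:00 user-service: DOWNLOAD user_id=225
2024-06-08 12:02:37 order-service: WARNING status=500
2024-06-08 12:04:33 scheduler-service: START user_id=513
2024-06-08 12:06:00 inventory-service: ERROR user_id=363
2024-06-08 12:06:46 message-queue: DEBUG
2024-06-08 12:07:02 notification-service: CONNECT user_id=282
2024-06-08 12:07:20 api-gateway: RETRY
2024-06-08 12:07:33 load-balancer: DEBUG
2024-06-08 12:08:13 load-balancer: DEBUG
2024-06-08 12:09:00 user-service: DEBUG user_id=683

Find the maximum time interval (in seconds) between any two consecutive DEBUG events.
406

To find the longest gap:

1. Extract all DEBUG events in chronological order
2. Calculate time differences between consecutive events
3. Find the maximum difference
4. Longest gap: 406 seconds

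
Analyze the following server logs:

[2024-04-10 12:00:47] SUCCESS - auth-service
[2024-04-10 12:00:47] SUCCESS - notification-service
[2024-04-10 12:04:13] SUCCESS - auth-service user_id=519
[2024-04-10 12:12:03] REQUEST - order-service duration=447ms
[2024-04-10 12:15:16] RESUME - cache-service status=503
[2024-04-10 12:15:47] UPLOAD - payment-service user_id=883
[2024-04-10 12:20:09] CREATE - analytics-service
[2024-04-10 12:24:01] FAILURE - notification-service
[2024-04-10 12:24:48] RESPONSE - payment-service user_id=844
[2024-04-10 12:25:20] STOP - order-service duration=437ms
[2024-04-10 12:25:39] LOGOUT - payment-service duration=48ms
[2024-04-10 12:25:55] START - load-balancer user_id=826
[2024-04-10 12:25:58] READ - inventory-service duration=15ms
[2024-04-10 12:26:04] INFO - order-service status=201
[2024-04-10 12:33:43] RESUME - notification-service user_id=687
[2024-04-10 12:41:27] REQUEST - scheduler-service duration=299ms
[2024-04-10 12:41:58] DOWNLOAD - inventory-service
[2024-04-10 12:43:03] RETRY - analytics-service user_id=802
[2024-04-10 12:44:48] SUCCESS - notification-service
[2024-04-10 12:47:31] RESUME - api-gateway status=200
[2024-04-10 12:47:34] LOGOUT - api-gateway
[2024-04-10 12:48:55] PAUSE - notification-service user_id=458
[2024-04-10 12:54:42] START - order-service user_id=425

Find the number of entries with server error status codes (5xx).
1

To find matching entries:

1. Pattern to match: server error status codes (5xx)
2. Scan each log entry for the pattern
3. Count matches: 1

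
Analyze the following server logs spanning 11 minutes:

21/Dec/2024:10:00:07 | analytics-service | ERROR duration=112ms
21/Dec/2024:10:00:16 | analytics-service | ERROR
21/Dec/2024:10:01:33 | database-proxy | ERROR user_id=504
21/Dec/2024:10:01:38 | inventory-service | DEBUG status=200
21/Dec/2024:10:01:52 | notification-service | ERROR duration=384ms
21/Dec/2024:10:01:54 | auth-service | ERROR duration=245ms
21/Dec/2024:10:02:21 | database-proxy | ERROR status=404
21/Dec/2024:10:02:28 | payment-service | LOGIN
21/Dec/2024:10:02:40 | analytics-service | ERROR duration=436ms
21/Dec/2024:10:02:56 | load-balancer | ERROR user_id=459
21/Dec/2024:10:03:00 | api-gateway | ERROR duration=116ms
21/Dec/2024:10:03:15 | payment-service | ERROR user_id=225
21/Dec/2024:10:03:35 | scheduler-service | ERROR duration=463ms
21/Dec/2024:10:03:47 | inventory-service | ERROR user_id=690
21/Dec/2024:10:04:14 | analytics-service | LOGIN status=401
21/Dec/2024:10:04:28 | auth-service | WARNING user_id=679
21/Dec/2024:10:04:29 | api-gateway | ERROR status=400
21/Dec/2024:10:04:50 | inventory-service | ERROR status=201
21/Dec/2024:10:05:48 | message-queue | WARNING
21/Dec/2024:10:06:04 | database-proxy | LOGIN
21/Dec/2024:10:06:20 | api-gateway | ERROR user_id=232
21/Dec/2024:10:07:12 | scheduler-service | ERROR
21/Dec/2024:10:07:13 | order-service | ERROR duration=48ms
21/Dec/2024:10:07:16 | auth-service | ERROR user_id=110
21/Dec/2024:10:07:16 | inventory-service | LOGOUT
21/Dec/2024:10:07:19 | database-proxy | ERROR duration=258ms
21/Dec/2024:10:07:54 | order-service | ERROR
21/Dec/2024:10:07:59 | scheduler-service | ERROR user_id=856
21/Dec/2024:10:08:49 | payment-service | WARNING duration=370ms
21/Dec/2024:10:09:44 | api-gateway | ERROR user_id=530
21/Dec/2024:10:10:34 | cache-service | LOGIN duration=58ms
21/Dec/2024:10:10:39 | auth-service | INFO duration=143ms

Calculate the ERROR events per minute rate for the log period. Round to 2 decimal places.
2.0

To calculate the rate:

1. Count total ERROR events: 22
2. Total time period: 11 minutes
3. Rate = 22 / 11 = 2.0 events per minute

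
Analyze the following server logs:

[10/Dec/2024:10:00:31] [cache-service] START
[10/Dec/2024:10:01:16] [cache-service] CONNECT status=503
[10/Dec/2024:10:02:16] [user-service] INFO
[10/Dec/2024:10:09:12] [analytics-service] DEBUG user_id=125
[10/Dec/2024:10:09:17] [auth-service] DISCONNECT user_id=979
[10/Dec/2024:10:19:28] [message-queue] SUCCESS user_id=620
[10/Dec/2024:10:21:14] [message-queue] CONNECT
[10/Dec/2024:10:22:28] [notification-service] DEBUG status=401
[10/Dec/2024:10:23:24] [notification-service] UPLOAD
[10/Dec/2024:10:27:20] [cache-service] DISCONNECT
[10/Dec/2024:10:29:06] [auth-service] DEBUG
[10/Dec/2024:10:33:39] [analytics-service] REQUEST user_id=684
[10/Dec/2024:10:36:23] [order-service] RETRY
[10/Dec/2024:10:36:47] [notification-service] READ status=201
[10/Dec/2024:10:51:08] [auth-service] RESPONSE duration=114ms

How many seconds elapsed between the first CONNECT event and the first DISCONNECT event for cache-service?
1564

To find the time between events:

1. Locate the first CONNECT event for cache-service: 10/Dec/2024:10:01:16
2. Locate the first DISCONNECT event for cache-service: 10/Dec/2024:10:27:20
3. Calculate the difference: 10/Dec/2024:10:27:20 - 10/Dec/2024:10:01:16 = 1564 seconds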